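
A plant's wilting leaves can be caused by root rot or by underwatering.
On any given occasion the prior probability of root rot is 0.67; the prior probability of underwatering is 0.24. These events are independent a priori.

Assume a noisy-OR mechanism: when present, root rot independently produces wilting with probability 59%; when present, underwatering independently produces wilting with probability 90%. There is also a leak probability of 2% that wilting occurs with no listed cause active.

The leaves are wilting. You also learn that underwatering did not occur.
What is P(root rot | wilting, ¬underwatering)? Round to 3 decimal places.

P(root rot | wilting, ¬underwatering) ≈ 0.984

Under noisy-OR, P(wilting | causes) = 1 − (1−0.02)·∏(1−qᵢ) over the active causes.
Numerator (weight on configurations with root rot): 0.5982×0.67 = 0.400794
Denominator P(wilting | ¬underwatering): 0.02×0.33 + 0.5982×0.67 = 0.407394
Posterior = 0.400794 / 0.407394 ≈ 0.984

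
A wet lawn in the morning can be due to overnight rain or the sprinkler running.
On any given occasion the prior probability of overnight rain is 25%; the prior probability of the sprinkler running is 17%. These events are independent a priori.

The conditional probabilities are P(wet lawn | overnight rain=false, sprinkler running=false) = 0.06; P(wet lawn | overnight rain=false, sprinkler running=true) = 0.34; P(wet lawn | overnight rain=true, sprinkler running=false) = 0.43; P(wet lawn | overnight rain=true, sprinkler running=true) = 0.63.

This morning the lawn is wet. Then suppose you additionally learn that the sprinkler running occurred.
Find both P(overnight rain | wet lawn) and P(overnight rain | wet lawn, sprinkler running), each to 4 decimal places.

P(overnight rain | wet lawn) ≈ 0.5897; P(overnight rain | wet lawn, sprinkler running) ≈ 0.3818

By total probability over the 4 (overnight rain, sprinkler running) configurations:
  P(wet lawn) = 0.06·0.75·0.83 + 0.34·0.75·0.17 + 0.43·0.25·0.83 + 0.63·0.25·0.17
        = 0.037350 + 0.043350 + 0.089225 + 0.026775 = 0.196700
Keeping only the overnight rain-present terms gives 0.116000, so
  P(overnight rain | wet lawn) = 0.116000 / 0.196700 ≈ 0.5897

With the extra evidence:
Weight on overnight rain=true, given the evidence: 0.63·0.25 = 0.157500
Normalizer over all consistent configurations: 0.34·0.75 + 0.63·0.25 = 0.412500
Posterior = 0.157500 / 0.412500 ≈ 0.3818
Conditioning on sprinkler running lowers the posterior on overnight rain: the classic explaining-away effect in a common-effect structure.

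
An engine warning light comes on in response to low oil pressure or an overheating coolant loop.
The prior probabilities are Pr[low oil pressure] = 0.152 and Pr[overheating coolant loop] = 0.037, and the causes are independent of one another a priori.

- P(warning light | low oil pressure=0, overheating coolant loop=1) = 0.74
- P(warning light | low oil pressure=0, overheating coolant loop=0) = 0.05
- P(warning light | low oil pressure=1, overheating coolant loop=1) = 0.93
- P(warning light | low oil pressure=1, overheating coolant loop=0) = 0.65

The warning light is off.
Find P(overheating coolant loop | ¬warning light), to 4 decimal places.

P(overheating coolant loop | ¬warning light) ≈ 0.0102

P(¬warning light) = 0.95·0.848·0.963 + 0.26·0.848·0.037 + 0.35·0.152·0.963 + 0.07·0.152·0.037 = 0.775793 + 0.008158 + 0.051232 + 0.000394 = 0.835577
The overheating coolant loop-present share is 0.008158 + 0.000394 = 0.008552.
Hence the posterior is 0.008552/0.835577 ≈ 0.0102.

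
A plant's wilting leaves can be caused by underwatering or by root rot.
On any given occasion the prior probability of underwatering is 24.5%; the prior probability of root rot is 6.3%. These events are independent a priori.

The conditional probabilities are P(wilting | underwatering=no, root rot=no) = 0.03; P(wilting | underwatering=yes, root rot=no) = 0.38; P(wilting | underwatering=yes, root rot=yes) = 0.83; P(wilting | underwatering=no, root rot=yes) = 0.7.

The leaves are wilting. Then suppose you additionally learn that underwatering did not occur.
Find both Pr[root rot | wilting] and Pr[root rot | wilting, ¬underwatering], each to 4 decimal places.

Pr[root rot | wilting] ≈ 0.2983; Pr[root rot | wilting, ¬underwatering] ≈ 0.6107

Enumerate the 4 (underwatering, root rot) configurations and weight by the priors:
  P(wilting) = 0.03*0.755*0.937 + 0.7*0.755*0.063 + 0.38*0.245*0.937 + 0.83*0.245*0.063
        = 0.021223 + 0.033295 + 0.087235 + 0.012811 = 0.154564
Keeping only the root rot-present terms gives 0.046106, so
  P(root rot | wilting) = 0.046106 / 0.154564 ≈ 0.2983

Now also conditioning on underwatering≠true:
Enumerate both values of root rot and weight by the priors:
  P(wilting | ¬underwatering) = 0.03×0.937 + 0.7×0.063
        = 0.028110 + 0.044100 = 0.072210
Keeping only the root rot-present terms gives 0.044100, so
  P(root rot | wilting, ¬underwatering) = 0.044100 / 0.072210 ≈ 0.6107
With underwatering excluded, root rot must carry more of the explanatory weight for the wilting.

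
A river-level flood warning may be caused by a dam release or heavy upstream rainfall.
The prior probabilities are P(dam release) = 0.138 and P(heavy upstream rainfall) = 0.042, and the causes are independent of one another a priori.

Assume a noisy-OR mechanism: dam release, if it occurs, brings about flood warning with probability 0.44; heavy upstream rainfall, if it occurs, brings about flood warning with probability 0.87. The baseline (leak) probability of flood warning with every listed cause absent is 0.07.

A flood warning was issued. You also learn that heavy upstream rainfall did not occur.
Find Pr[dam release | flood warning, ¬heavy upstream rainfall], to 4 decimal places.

Pr[dam release | flood warning, ¬heavy upstream rainfall] ≈ 0.5229

Under noisy-OR, P(flood warning | causes) = 1 − (1−0.07)·∏(1−qᵢ) over the active causes.
Weight on dam release=true, given the evidence: 0.4792*0.138 = 0.066130
Normalizer over all consistent configurations: 0.07*0.862 + 0.4792*0.138 = 0.126470
Posterior = 0.066130 / 0.126470 ≈ 0.5229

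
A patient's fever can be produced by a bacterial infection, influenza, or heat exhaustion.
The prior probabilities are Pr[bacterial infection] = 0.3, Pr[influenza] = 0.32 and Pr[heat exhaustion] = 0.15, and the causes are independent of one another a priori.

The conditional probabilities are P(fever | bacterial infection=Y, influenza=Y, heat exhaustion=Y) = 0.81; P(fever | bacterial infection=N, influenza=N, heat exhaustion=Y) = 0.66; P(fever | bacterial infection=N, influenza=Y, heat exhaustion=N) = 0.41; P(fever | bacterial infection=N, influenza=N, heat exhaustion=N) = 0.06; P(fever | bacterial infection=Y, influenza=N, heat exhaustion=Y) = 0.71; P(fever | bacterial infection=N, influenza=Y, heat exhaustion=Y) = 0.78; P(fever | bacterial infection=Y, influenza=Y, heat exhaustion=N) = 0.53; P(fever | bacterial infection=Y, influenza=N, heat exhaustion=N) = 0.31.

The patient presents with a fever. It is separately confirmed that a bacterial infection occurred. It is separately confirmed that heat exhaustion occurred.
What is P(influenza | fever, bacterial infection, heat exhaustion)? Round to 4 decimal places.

P(influenza | fever, bacterial infection, heat exhaustion) ≈ 0.3493

Weight on influenza=true, given the evidence: 0.81×0.32 = 0.259200
Normalizer over all consistent configurations: 0.71×0.68 + 0.81×0.32 = 0.742000
P(influenza | fever, bacterial infection, heat exhaustion) = 0.259200/0.742000 ≈ 0.3493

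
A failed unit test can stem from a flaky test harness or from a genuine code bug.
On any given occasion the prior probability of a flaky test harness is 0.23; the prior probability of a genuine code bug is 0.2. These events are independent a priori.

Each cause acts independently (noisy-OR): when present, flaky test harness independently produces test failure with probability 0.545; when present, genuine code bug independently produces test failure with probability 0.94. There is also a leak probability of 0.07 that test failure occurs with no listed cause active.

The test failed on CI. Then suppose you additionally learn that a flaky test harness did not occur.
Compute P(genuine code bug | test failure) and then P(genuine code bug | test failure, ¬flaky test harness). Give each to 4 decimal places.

P(genuine code bug | test failure) ≈ 0.5604; P(genuine code bug | test failure, ¬flaky test harness) ≈ 0.7713

Under noisy-OR, P(test failure | causes) = 1 − (1−0.07)·∏(1−qᵢ) over the active causes.
By total probability over the 4 (flaky test harness, genuine code bug) configurations:
  P(test failure) = 0.07·0.77·0.8 + 0.9442·0.77·0.2 + 0.57685·0.23·0.8 + 0.974611·0.23·0.2
        = 0.043120 + 0.145407 + 0.106140 + 0.044832 = 0.339499
Configurations with genuine code bug contribute 0.190239, so
  P(genuine code bug | test failure) = 0.190239 / 0.339499 ≈ 0.5604

With the extra evidence:
Numerator (weight on configurations with genuine code bug): 0.9442*0.2 = 0.188840
Denominator P(test failure | ¬flaky test harness): 0.07*0.8 + 0.9442*0.2 = 0.244840
P(genuine code bug | test failure, ¬flaky test harness) = 0.188840/0.244840 ≈ 0.7713
Ruling out flaky test harness raises the posterior on genuine code bug — the flip side of explaining away.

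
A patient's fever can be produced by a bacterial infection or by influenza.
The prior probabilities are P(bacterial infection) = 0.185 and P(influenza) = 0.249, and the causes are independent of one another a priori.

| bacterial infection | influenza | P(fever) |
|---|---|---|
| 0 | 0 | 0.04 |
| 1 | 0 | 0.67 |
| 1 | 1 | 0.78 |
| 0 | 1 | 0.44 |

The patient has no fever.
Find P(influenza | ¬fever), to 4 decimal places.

P(¬fever) = 0.96·0.815·0.751 + 0.56·0.815·0.249 + 0.33·0.185·0.751 + 0.22·0.185·0.249 = 0.587582 + 0.113644 + 0.045849 + 0.010134 = 0.757209
The influenza-present share is 0.113644 + 0.010134 = 0.123778.
P(influenza | ¬fever) = 0.123778 / 0.757209 ≈ 0.1635

P(influenza | ¬fever) ≈ 0.1635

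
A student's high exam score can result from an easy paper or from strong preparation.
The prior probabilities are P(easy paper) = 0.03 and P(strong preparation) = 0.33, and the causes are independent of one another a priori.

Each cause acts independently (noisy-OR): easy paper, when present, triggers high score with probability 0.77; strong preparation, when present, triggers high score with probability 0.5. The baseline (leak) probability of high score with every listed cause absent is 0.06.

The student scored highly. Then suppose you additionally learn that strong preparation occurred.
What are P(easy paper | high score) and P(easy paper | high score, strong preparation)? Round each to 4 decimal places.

Under noisy-OR, P(high score | causes) = 1 − (1−0.06)·∏(1−qᵢ) over the active causes.
For the numerator, keep only easy paper=true terms: 0.015754 + 0.008830 = 0.024584
The normalizing constant is 0.06*0.97*0.67 + 0.53*0.97*0.33 + 0.7838*0.03*0.67 + 0.8919*0.03*0.33 = 0.233231
P(easy paper | high score) = 0.024584/0.233231 ≈ 0.1054

Now also conditioning on strong preparation=true:
P(high score | strong preparation) = 0.53·0.97 + 0.8919·0.03 = 0.514100 + 0.026757 = 0.540857
Restricting to configurations with easy paper present: 0.8919·0.03 = 0.026757.
P(easy paper | high score, strong preparation) = 0.026757 / 0.540857 ≈ 0.0495

P(easy paper | high score) ≈ 0.1054; P(easy paper | high score, strong preparation) ≈ 0.0495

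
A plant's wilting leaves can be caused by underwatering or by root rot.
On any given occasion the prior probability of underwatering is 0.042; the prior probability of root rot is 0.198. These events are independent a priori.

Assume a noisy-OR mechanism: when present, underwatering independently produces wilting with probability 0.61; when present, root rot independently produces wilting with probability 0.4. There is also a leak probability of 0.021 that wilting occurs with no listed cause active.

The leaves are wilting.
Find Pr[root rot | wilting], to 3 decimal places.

Pr[root rot | wilting] ≈ 0.696

Under noisy-OR, P(wilting | causes) = 1 − (1−0.021)·∏(1−qᵢ) over the active causes.
Enumerate the 4 (underwatering, root rot) configurations and weight by the priors:
  P(wilting) = 0.021·0.958·0.802 + 0.4126·0.958·0.198 + 0.61819·0.042·0.802 + 0.770914·0.042·0.198
        = 0.016135 + 0.078264 + 0.020823 + 0.006411 = 0.121633
Keeping only the root rot-present terms gives 0.084675, so
  P(root rot | wilting) = 0.084675 / 0.121633 ≈ 0.696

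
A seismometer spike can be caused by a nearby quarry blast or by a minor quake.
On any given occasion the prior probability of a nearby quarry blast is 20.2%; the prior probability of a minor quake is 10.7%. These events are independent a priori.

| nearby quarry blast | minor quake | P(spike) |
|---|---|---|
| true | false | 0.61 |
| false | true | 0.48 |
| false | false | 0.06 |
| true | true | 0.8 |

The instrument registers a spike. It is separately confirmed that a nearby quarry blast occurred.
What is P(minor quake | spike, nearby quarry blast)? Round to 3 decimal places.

Weight on minor quake=true, given the evidence: 0.8×0.107 = 0.085600
Denominator P(spike | nearby quarry blast): 0.61×0.893 + 0.8×0.107 = 0.630330
Posterior = 0.085600 / 0.630330 ≈ 0.136

P(minor quake | spike, nearby quarry blast) ≈ 0.136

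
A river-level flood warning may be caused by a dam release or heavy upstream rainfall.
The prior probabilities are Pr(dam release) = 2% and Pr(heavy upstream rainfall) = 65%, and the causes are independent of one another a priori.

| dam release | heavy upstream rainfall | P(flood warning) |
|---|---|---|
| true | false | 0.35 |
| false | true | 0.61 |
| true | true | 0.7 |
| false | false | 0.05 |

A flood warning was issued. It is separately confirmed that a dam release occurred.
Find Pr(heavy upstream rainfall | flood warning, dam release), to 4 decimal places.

Pr(heavy upstream rainfall | flood warning, dam release) ≈ 0.7879

For the numerator, keep only heavy upstream rainfall=true terms: 0.7*0.65 = 0.455000
Normalizer over all consistent configurations: 0.35*0.35 + 0.7*0.65 = 0.577500
P(heavy upstream rainfall | flood warning, dam release) = 0.455000/0.577500 ≈ 0.7879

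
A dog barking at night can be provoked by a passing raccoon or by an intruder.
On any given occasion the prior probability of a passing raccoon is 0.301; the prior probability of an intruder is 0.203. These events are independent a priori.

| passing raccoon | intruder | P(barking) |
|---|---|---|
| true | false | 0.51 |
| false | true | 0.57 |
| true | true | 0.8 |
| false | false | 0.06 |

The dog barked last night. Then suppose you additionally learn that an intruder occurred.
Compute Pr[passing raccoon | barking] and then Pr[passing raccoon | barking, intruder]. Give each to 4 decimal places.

Numerator (weight on configurations with passing raccoon): 0.122347 + 0.048882 = 0.171229
Normalizer over all consistent configurations: 0.06*0.699*0.797 + 0.57*0.699*0.203 + 0.51*0.301*0.797 + 0.8*0.301*0.203 = 0.285536
P(passing raccoon | barking) = 0.171229/0.285536 ≈ 0.5997

With the extra evidence:
P(barking | intruder) = 0.57×0.699 + 0.8×0.301 = 0.398430 + 0.240800 = 0.639230
The passing raccoon-present share is 0.8×0.301 = 0.240800.
So P(passing raccoon | barking, intruder) = 0.240800/0.639230 ≈ 0.3767.
The drop from 0.5997 to 0.3767 is the explaining-away (discounting) effect.

Pr[passing raccoon | barking] ≈ 0.5997; Pr[passing raccoon | barking, intruder] ≈ 0.3767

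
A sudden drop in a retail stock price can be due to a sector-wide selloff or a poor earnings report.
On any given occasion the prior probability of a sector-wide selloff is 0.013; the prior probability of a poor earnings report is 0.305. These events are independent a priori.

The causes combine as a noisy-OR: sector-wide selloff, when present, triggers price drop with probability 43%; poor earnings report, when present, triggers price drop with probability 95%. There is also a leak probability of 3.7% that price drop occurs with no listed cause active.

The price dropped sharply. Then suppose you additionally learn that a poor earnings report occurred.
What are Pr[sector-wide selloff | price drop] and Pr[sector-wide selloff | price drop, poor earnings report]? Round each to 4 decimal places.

Under noisy-OR, P(price drop | causes) = 1 − (1−0.037)·∏(1−qᵢ) over the active causes.
P(price drop) = 0.037·0.987·0.695 + 0.95185·0.987·0.305 + 0.45109·0.013·0.695 + 0.972554·0.013·0.305 = 0.025381 + 0.286540 + 0.004076 + 0.003856 = 0.319853
The sector-wide selloff-present share is 0.004076 + 0.003856 = 0.007932.
Hence the posterior is 0.007932/0.319853 ≈ 0.0248.

Now also conditioning on poor earnings report=true:
Sum P(price drop|·) weighted by the priors over both values of sector-wide selloff:
  P(price drop | poor earnings report) = 0.95185*0.987 + 0.972554*0.013
        = 0.939476 + 0.012643 = 0.952119
The terms with sector-wide selloff present sum to 0.012643, so
  P(sector-wide selloff | price drop, poor earnings report) = 0.012643 / 0.952119 ≈ 0.0133
This is intercausal reasoning (explaining away): once poor earnings report accounts for the price drop, sector-wide selloff becomes less likely.

Pr[sector-wide selloff | price drop] ≈ 0.0248; Pr[sector-wide selloff | price drop, poor earnings report] ≈ 0.0133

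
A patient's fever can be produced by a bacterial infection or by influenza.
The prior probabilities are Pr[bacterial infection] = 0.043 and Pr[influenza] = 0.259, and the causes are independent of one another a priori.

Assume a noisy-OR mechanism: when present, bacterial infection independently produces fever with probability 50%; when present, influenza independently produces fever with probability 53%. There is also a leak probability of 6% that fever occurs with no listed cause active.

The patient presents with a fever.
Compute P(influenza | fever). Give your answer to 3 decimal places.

Under noisy-OR, P(fever | causes) = 1 − (1−0.06)·∏(1−qᵢ) over the active causes.
Enumerate the 4 (bacterial infection, influenza) configurations and weight by the priors:
  P(fever) = 0.06×0.957×0.741 + 0.5582×0.957×0.259 + 0.53×0.043×0.741 + 0.7791×0.043×0.259
        = 0.042548 + 0.138357 + 0.016887 + 0.008677 = 0.206469
Configurations with influenza contribute 0.147034, so
  P(influenza | fever) = 0.147034 / 0.206469 ≈ 0.712

P(influenza | fever) ≈ 0.712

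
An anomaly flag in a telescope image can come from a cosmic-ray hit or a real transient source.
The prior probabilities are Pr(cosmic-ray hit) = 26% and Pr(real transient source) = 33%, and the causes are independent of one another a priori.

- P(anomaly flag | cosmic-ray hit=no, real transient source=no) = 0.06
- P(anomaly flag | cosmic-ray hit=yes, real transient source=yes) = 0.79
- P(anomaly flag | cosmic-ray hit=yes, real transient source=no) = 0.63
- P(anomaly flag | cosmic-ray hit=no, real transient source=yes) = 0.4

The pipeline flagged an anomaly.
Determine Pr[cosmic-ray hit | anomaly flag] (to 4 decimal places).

Pr[cosmic-ray hit | anomaly flag] ≈ 0.5821

For the numerator, keep only cosmic-ray hit=true terms: 0.109746 + 0.067782 = 0.177528
Denominator P(anomaly flag): 0.06×0.74×0.67 + 0.4×0.74×0.33 + 0.63×0.26×0.67 + 0.79×0.26×0.33 = 0.304956
P(cosmic-ray hit | anomaly flag) = 0.177528/0.304956 ≈ 0.5821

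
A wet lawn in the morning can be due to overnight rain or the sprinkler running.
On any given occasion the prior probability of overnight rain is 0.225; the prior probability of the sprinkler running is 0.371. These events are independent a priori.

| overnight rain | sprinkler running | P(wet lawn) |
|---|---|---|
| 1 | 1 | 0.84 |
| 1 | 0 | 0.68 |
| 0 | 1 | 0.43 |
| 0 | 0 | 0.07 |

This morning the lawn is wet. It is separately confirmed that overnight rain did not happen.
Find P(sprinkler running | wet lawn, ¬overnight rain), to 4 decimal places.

For the numerator, keep only sprinkler running=true terms: 0.43×0.371 = 0.159530
Normalizer over all consistent configurations: 0.07×0.629 + 0.43×0.371 = 0.203560
P(sprinkler running | wet lawn, ¬overnight rain) = 0.159530/0.203560 ≈ 0.7837

P(sprinkler running | wet lawn, ¬overnight rain) ≈ 0.7837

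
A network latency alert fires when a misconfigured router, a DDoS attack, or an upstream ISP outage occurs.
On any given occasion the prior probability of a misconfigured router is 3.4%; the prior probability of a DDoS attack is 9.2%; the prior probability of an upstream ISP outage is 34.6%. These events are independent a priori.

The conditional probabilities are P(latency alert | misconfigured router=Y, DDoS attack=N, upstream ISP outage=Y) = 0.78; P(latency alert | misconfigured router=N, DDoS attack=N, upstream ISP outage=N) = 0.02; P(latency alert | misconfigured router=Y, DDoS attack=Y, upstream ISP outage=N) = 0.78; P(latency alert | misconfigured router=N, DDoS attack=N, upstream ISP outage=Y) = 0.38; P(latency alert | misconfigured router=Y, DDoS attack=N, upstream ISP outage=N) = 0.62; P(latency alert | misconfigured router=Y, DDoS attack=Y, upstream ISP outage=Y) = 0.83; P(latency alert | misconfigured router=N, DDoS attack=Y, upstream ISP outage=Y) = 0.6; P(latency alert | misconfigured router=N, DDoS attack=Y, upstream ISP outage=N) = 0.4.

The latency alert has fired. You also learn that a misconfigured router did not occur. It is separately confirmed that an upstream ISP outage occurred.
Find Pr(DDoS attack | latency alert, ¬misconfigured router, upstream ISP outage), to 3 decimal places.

Pr(DDoS attack | latency alert, ¬misconfigured router, upstream ISP outage) ≈ 0.138

Weight on DDoS attack=true, given the evidence: 0.6·0.092 = 0.055200
Normalizer over all consistent configurations: 0.38·0.908 + 0.6·0.092 = 0.400240
P(DDoS attack | latency alert, ¬misconfigured router, upstream ISP outage) = 0.055200/0.400240 ≈ 0.138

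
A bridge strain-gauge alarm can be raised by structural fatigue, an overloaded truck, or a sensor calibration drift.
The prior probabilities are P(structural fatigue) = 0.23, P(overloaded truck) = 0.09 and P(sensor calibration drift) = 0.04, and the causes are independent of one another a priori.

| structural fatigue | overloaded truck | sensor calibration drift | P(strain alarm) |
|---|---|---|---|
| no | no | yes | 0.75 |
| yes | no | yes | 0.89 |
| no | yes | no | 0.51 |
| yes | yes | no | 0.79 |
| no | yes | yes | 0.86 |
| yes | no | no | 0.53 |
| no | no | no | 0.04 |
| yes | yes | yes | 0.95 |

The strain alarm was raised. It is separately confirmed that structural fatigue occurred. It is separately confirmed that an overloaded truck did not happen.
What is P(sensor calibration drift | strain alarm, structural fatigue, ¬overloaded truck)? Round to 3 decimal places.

P(sensor calibration drift | strain alarm, structural fatigue, ¬overloaded truck) ≈ 0.065

P(strain alarm | structural fatigue, ¬overloaded truck) = 0.53×0.96 + 0.89×0.04 = 0.508800 + 0.035600 = 0.544400
The sensor calibration drift-present share is 0.89×0.04 = 0.035600.
P(sensor calibration drift | strain alarm, structural fatigue, ¬overloaded truck) = 0.035600 / 0.544400 ≈ 0.065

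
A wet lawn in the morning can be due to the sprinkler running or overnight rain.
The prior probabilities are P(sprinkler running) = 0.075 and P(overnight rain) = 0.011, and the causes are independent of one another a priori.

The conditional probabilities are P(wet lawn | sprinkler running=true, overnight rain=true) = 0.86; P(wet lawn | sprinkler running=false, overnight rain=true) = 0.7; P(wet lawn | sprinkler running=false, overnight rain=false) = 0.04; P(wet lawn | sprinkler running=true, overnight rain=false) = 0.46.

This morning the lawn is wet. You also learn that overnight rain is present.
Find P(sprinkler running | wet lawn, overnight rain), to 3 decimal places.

P(sprinkler running | wet lawn, overnight rain) ≈ 0.091

P(wet lawn | overnight rain) = 0.7×0.925 + 0.86×0.075 = 0.647500 + 0.064500 = 0.712000
Restricting to configurations with sprinkler running present: 0.86×0.075 = 0.064500.
So P(sprinkler running | wet lawn, overnight rain) = 0.064500/0.712000 ≈ 0.091.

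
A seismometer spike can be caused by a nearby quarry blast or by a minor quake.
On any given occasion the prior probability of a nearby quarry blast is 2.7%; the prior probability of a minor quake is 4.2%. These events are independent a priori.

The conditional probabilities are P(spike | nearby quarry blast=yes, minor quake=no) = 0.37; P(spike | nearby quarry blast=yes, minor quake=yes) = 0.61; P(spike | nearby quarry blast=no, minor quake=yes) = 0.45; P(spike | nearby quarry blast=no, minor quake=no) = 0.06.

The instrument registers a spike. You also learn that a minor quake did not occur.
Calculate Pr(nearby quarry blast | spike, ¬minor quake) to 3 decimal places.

P(spike | ¬minor quake) = 0.06×0.973 + 0.37×0.027 = 0.058380 + 0.009990 = 0.068370
Of this, 0.009990 comes from 0.37×0.027 (the nearby quarry blast=true cases).
Hence the posterior is 0.009990/0.068370 ≈ 0.146.

Pr(nearby quarry blast | spike, ¬minor quake) ≈ 0.146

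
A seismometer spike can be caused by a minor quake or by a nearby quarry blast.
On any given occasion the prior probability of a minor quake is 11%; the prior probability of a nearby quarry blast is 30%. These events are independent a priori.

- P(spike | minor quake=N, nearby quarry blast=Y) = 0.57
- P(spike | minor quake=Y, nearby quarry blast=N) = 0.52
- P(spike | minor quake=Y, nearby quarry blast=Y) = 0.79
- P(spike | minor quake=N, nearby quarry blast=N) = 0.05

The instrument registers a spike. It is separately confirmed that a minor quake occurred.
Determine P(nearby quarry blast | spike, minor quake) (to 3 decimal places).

Weight on nearby quarry blast=true, given the evidence: 0.79*0.3 = 0.237000
The normalizing constant is 0.52*0.7 + 0.79*0.3 = 0.601000
P(nearby quarry blast | spike, minor quake) = 0.237000/0.601000 ≈ 0.394

P(nearby quarry blast | spike, minor quake) ≈ 0.394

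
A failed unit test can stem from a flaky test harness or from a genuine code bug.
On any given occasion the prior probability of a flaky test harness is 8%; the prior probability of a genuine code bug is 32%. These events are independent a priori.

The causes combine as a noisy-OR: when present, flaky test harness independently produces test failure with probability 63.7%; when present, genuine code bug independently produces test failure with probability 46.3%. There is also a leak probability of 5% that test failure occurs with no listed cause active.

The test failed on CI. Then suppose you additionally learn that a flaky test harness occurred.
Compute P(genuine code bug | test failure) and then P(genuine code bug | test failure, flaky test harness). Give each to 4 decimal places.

P(genuine code bug | test failure) ≈ 0.7115; P(genuine code bug | test failure, flaky test harness) ≈ 0.3692

Under noisy-OR, P(test failure | causes) = 1 − (1−0.05)·∏(1−qᵢ) over the active causes.
Enumerate the 4 (flaky test harness, genuine code bug) configurations and weight by the priors:
  P(test failure) = 0.05*0.92*0.68 + 0.48985*0.92*0.32 + 0.65515*0.08*0.68 + 0.814816*0.08*0.32
        = 0.031280 + 0.144212 + 0.035640 + 0.020859 = 0.231991
Configurations with genuine code bug contribute 0.165071, so
  P(genuine code bug | test failure) = 0.165071 / 0.231991 ≈ 0.7115

Now condition on the additional information:
Numerator (weight on configurations with genuine code bug): 0.814816·0.32 = 0.260741
The normalizing constant is 0.65515·0.68 + 0.814816·0.32 = 0.706243
Posterior = 0.260741 / 0.706243 ≈ 0.3692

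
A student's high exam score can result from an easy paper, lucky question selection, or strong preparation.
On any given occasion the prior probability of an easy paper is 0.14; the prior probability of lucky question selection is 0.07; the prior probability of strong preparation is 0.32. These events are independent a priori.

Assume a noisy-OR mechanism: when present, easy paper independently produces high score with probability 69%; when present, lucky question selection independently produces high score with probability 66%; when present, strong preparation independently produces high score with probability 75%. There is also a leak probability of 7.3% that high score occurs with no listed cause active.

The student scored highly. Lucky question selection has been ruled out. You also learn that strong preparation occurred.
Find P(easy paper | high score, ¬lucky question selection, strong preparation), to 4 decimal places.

Under noisy-OR, P(high score | causes) = 1 − (1−0.073)·∏(1−qᵢ) over the active causes.
For the numerator, keep only easy paper=true terms: 0.928157×0.14 = 0.129942
Denominator P(high score | ¬lucky question selection, strong preparation): 0.76825×0.86 + 0.928157×0.14 = 0.790637
Posterior = 0.129942 / 0.790637 ≈ 0.1644

P(easy paper | high score, ¬lucky question selection, strong preparation) ≈ 0.1644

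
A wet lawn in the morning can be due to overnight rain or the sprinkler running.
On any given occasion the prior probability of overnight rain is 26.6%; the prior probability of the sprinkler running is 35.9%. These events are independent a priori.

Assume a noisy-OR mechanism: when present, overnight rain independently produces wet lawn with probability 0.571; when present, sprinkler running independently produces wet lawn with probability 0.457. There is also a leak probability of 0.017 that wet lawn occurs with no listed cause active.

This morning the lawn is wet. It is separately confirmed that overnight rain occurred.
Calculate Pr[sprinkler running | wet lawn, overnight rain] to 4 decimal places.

Under noisy-OR, P(wet lawn | causes) = 1 − (1−0.017)·∏(1−qᵢ) over the active causes.
Sum P(wet lawn|·) weighted by the priors over both values of sprinkler running:
  P(wet lawn | overnight rain) = 0.578293*0.641 + 0.771013*0.359
        = 0.370686 + 0.276794 = 0.647480
Keeping only the sprinkler running-present terms gives 0.276794, so
  P(sprinkler running | wet lawn, overnight rain) = 0.276794 / 0.647480 ≈ 0.4275

Pr[sprinkler running | wet lawn, overnight rain] ≈ 0.4275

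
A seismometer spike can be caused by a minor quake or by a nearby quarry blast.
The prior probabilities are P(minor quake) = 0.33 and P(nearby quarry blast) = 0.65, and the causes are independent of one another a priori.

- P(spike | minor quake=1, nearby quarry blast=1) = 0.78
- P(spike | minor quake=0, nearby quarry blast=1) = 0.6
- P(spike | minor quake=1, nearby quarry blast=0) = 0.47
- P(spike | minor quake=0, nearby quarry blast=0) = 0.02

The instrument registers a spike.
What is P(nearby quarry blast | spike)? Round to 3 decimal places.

Sum P(spike|·) weighted by the priors over the 4 (minor quake, nearby quarry blast) configurations:
  P(spike) = 0.02×0.67×0.35 + 0.6×0.67×0.65 + 0.47×0.33×0.35 + 0.78×0.33×0.65
        = 0.004690 + 0.261300 + 0.054285 + 0.167310 = 0.487585
The terms with nearby quarry blast present sum to 0.428610, so
  P(nearby quarry blast | spike) = 0.428610 / 0.487585 ≈ 0.879

P(nearby quarry blast | spike) ≈ 0.879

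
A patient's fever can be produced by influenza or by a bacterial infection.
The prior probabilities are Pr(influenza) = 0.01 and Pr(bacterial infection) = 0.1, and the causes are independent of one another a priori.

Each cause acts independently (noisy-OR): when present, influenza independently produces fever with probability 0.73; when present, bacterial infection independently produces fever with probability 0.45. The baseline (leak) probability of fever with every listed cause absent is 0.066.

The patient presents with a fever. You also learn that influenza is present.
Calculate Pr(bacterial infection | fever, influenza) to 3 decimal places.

Pr(bacterial infection | fever, influenza) ≈ 0.113

Under noisy-OR, P(fever | causes) = 1 − (1−0.066)·∏(1−qᵢ) over the active causes.
P(fever | influenza) = 0.74782*0.9 + 0.861301*0.1 = 0.673038 + 0.086130 = 0.759168
Restricting to configurations with bacterial infection present: 0.861301*0.1 = 0.086130.
So P(bacterial infection | fever, influenza) = 0.086130/0.759168 ≈ 0.113.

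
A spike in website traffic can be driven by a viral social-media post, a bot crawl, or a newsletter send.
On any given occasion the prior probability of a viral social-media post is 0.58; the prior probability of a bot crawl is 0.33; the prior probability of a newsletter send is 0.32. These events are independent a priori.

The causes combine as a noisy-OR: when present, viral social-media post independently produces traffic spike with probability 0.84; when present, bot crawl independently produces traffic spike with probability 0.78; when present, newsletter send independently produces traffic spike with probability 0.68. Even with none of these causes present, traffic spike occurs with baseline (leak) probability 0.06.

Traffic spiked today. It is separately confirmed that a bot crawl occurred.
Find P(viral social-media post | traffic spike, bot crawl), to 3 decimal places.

Under noisy-OR, P(traffic spike | causes) = 1 − (1−0.06)·∏(1−qᵢ) over the active causes.
P(traffic spike | bot crawl) = 0.7932·0.42·0.68 + 0.933824·0.42·0.32 + 0.966912·0.58·0.68 + 0.989412·0.58·0.32 = 0.226538 + 0.125506 + 0.381350 + 0.183635 = 0.917029
Restricting to configurations with viral social-media post present: 0.381350 + 0.183635 = 0.564985.
Hence the posterior is 0.564985/0.917029 ≈ 0.616.

P(viral social-media post | traffic spike, bot crawl) ≈ 0.616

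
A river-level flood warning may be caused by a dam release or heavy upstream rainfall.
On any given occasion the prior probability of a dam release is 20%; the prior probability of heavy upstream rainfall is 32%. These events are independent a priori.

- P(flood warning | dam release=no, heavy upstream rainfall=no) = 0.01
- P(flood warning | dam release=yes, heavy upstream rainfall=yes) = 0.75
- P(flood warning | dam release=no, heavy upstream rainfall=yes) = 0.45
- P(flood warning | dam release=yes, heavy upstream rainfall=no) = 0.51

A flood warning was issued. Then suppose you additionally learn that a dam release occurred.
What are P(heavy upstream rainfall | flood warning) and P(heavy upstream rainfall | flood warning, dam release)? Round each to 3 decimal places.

Numerator (weight on configurations with heavy upstream rainfall): 0.115200 + 0.048000 = 0.163200
The normalizing constant is 0.01*0.8*0.68 + 0.45*0.8*0.32 + 0.51*0.2*0.68 + 0.75*0.2*0.32 = 0.238000
P(heavy upstream rainfall | flood warning) = 0.163200/0.238000 ≈ 0.686

With the extra evidence:
For the numerator, keep only heavy upstream rainfall=true terms: 0.75·0.32 = 0.240000
Denominator P(flood warning | dam release): 0.51·0.68 + 0.75·0.32 = 0.586800
P(heavy upstream rainfall | flood warning, dam release) = 0.240000/0.586800 ≈ 0.409
This is intercausal reasoning (explaining away): once dam release accounts for the flood warning, heavy upstream rainfall becomes less likely.

P(heavy upstream rainfall | flood warning) ≈ 0.686; P(heavy upstream rainfall | flood warning, dam release) ≈ 0.409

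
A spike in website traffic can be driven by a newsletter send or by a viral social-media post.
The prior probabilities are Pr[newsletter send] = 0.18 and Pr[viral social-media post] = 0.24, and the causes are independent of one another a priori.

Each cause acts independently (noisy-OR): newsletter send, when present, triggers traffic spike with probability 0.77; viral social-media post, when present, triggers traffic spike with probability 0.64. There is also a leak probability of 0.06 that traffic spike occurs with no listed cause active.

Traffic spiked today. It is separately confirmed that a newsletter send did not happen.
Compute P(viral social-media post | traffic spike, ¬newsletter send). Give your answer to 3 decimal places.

Under noisy-OR, P(traffic spike | causes) = 1 − (1−0.06)·∏(1−qᵢ) over the active causes.
P(traffic spike | ¬newsletter send) = 0.06×0.76 + 0.6616×0.24 = 0.045600 + 0.158784 = 0.204384
The viral social-media post-present share is 0.6616×0.24 = 0.158784.
P(viral social-media post | traffic spike, ¬newsletter send) = 0.158784 / 0.204384 ≈ 0.777

P(viral social-media post | traffic spike, ¬newsletter send) ≈ 0.777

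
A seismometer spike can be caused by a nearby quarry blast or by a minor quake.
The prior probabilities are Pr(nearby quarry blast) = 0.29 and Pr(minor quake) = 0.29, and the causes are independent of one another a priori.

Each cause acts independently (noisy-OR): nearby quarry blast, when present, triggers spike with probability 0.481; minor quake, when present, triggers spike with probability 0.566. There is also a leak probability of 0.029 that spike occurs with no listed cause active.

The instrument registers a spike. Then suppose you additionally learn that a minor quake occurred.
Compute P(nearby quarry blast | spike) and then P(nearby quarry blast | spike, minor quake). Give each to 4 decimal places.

P(nearby quarry blast | spike) ≈ 0.5565; P(nearby quarry blast | spike, minor quake) ≈ 0.3555

Under noisy-OR, P(spike | causes) = 1 − (1−0.029)·∏(1−qᵢ) over the active causes.
Sum P(spike|·) weighted by the priors over the 4 (nearby quarry blast, minor quake) configurations:
  P(spike) = 0.029*0.71*0.71 + 0.578586*0.71*0.29 + 0.496051*0.29*0.71 + 0.781286*0.29*0.29
        = 0.014619 + 0.119131 + 0.102137 + 0.065706 = 0.301593
The terms with nearby quarry blast present sum to 0.167843, so
  P(nearby quarry blast | spike) = 0.167843 / 0.301593 ≈ 0.5565

Now also conditioning on minor quake=true:
By total probability over both values of nearby quarry blast:
  P(spike | minor quake) = 0.578586*0.71 + 0.781286*0.29
        = 0.410796 + 0.226573 = 0.637369
The terms with nearby quarry blast present sum to 0.226573, so
  P(nearby quarry blast | spike, minor quake) = 0.226573 / 0.637369 ≈ 0.3555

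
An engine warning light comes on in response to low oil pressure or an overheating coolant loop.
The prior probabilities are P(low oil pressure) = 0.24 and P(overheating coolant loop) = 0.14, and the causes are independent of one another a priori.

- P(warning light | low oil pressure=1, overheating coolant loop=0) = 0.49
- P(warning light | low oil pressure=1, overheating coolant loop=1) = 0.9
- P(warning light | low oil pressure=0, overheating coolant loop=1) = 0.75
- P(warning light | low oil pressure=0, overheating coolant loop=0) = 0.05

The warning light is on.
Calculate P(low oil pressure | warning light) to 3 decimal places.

P(low oil pressure | warning light) ≈ 0.539

Enumerate the 4 (low oil pressure, overheating coolant loop) configurations and weight by the priors:
  P(warning light) = 0.05·0.76·0.86 + 0.75·0.76·0.14 + 0.49·0.24·0.86 + 0.9·0.24·0.14
        = 0.032680 + 0.079800 + 0.101136 + 0.030240 = 0.243856
The terms with low oil pressure present sum to 0.131376, so
  P(low oil pressure | warning light) = 0.131376 / 0.243856 ≈ 0.539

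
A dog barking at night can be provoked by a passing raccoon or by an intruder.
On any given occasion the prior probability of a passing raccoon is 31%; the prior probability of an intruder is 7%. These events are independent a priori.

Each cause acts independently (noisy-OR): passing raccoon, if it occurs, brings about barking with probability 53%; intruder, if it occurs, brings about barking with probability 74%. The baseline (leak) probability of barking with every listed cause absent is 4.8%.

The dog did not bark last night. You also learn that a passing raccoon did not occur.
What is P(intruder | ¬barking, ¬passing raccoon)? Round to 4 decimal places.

Under noisy-OR, P(barking | causes) = 1 − (1−0.048)·∏(1−qᵢ) over the active causes.
Sum P(¬barking|·) weighted by the priors over both values of intruder:
  P(¬barking | ¬passing raccoon) = 0.952·0.93 + 0.24752·0.07
        = 0.885360 + 0.017326 = 0.902686
Configurations with intruder contribute 0.017326, so
  P(intruder | ¬barking, ¬passing raccoon) = 0.017326 / 0.902686 ≈ 0.0192

P(intruder | ¬barking, ¬passing raccoon) ≈ 0.0192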